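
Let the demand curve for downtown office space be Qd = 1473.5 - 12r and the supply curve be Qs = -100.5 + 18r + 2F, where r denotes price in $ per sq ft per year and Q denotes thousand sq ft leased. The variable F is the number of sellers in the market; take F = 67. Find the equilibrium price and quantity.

r* = 48, Q* = 897.5

With F = 67, supply is Qs = 33.5 + 18r.
At equilibrium Qd = Qs, so 1473.5 - 12r = 33.5 + 18r; collecting terms, 1440 = 30r and r* = 48.
Substitute back: Q* = 1473.5 - 12(48) = 897.5.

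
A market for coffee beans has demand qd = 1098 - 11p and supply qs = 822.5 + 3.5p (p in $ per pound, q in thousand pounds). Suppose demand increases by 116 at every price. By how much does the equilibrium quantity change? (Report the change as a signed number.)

Δq = 28

At equilibrium qd = qs, so 1098 - 11p = 822.5 + 3.5p; collecting terms, 275.5 = 14.5p and p* = 19.
Substitute back: q* = 1098 - 11(19) = 889.
After the shift, demand is qd = 1214 - 11p.
New equilibrium: 391.5 = 14.5p, so p = 27 and q = 917.
Δq = 917 - 889 = 28.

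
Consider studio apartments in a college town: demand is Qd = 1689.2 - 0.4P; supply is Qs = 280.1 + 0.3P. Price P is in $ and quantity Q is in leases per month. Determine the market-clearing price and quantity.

P* = 2013, Q* = 884

Set Qd = Qs: 1689.2 - 0.4P = 280.1 + 0.3P, so 1409.1 = 0.7P and P* = 2013.
Substitute back: Q* = 1689.2 - 0.4(2013) = 884.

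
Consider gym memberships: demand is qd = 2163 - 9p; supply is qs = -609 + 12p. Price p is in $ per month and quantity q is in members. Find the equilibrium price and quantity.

Equating demand and supply, 2163 - 9p = -609 + 12p gives 21p = 2772, so p* = 132.
Then q* = 2163 - 9(132) = 975.

p* = 132, q* = 975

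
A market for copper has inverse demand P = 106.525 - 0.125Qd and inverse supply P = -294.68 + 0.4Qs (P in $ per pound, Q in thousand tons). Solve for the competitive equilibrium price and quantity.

P* = 11, Q* = 764.2

Inverting to quantity form: Qd = 852.2 - 8P and Qs = 736.7 + 2.5P.
Equating demand and supply, 852.2 - 8P = 736.7 + 2.5P gives 10.5P = 115.5, so P* = 11.
Substitute back: Q* = 852.2 - 8(11) = 764.2.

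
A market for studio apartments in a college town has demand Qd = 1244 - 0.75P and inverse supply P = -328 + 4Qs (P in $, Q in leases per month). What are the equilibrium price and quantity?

P* = 1162, Q* = 372.5

Inverting to quantity form: Qs = 82 + 0.25P.
The market clears where 1244 - 0.75P = 82 + 0.25P. Rearranging, P = 1162, hence P* = 1162.
Substitute back: Q* = 1244 - 0.75(1162) = 372.5.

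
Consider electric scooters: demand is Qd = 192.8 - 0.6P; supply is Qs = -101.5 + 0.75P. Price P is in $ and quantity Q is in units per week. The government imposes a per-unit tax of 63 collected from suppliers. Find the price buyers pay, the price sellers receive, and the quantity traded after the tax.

P_b = 253, P_s = 190, Q = 41

The tax drives a wedge P_b - P_s = 63. Substituting P_s = P_b - 63 into supply: Qs = -148.75 + 0.75P_b.
Market clearing requires 192.8 - 0.6P_b = -148.75 + 0.75P_b; hence 341.55 = 1.35P_b and P_b = 253.
Then P_s = 253 - 63 = 190 and Q = 192.8 - 0.6(253) = 41.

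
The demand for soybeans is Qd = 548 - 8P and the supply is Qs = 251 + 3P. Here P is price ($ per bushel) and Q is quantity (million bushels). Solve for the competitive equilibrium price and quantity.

P* = 27, Q* = 332

Set Qd = Qs: 548 - 8P = 251 + 3P, so 297 = 11P and P* = 27.
Substitute back: Q* = 548 - 8(27) = 332.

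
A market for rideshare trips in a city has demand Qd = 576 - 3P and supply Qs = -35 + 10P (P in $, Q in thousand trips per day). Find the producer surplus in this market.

Producer surplus = 9461.25

Equating demand and supply, 576 - 3P = -35 + 10P gives 13P = 611, so P* = 47.
Substitute back: Q* = 576 - 3(47) = 435.
Supply choke price (Qs = 0): P = 3.5. Producer surplus = ½ × (47 - 3.5) × 435 = 9461.25.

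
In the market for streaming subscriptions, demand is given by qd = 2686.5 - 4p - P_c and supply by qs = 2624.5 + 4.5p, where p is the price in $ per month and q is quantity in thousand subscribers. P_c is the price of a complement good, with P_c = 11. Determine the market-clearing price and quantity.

p* = 6, q* = 2651.5

With P_c = 11, demand is qd = 2675.5 - 4p.
At equilibrium qd = qs, so 2675.5 - 4p = 2624.5 + 4.5p; collecting terms, 51 = 8.5p and p* = 6.
Then q* = 2675.5 - 4(6) = 2651.5.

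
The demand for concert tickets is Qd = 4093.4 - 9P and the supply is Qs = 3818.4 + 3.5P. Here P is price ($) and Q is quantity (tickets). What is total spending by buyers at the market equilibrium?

Total spending by buyers = 85698.8

Equating demand and supply, 4093.4 - 9P = 3818.4 + 3.5P gives 12.5P = 275, so P* = 22.
From the demand curve, Q* = 4093.4 - 9(22) = 3895.4.
Total spending by buyers = P* × Q* = 22 × 3895.4 = 85698.8.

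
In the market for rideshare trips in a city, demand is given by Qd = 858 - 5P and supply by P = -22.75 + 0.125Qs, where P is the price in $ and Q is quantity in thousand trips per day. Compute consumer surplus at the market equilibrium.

Consumer surplus = 35760.4

In direct form, Qs = 182 + 8P.
Set Qd = Qs: 858 - 5P = 182 + 8P, so 676 = 13P and P* = 52.
Substitute back: Q* = 858 - 5(52) = 598.
Demand choke price (Qd = 0): P = 858/5 = 171.6. Consumer surplus = ½ × (171.6 - 52) × 598 = 35760.4.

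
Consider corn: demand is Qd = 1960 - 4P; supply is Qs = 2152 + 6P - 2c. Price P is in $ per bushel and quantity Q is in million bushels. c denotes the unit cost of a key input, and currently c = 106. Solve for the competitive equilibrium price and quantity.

With c = 106, supply is Qs = 1940 + 6P.
Set Qd = Qs: 1960 - 4P = 1940 + 6P, so 20 = 10P and P* = 2.
Plugging P* into demand: Q* = 1960 - 4(2) = 1952.

P* = 2, Q* = 1952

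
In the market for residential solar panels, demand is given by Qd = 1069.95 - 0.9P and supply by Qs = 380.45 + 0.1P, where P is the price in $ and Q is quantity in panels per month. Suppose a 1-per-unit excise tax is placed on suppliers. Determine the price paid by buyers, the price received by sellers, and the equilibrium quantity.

With a tax of 1 on suppliers, they supply based on the net price P_s = P_b - 1, so Qs = 380.35 + 0.1P_b.
Set Qd = Qs: 1069.95 - 0.9P_b = 380.35 + 0.1P_b, so 689.6 = P_b and P_b = 689.6.
Then P_s = 689.6 - 1 = 688.6 and Q = 1069.95 - 0.9(689.6) = 449.31.

P_b = 689.6, P_s = 688.6, Q = 449.31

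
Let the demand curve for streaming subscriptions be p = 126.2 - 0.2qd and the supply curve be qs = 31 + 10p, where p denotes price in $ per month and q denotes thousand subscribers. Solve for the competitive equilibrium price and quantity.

p* = 40, q* = 431

Solving each curve for q: qd = 631 - 5p.
The market clears where 631 - 5p = 31 + 10p. Rearranging, 15p = 600, hence p* = 40.
Plugging p* into demand: q* = 631 - 5(40) = 431.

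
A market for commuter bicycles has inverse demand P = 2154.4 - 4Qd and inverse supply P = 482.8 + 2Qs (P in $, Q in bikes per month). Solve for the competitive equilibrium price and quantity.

P* = 1040, Q* = 278.6

Inverting to quantity form: Qd = 538.6 - 0.25P and Qs = -241.4 + 0.5P.
Set Qd = Qs: 538.6 - 0.25P = -241.4 + 0.5P, so 780 = 0.75P and P* = 1040.
Then Q* = 538.6 - 0.25(1040) = 278.6.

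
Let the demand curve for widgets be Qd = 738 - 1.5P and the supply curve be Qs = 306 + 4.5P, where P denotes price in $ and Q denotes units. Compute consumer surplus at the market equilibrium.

At equilibrium Qd = Qs, so 738 - 1.5P = 306 + 4.5P; collecting terms, 432 = 6P and P* = 72.
Plugging P* into demand: Q* = 738 - 1.5(72) = 630.
Demand choke price (Qd = 0): P = 738/1.5 = 492. Consumer surplus = ½ × (492 - 72) × 630 = 132300.

Consumer surplus = 132300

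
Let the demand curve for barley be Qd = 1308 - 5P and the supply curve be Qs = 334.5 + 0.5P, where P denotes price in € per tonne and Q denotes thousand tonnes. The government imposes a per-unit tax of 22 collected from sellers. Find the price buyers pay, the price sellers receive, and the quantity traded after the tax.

With a tax of 22 on sellers, they supply based on the net price P_s = P_b - 22, so Qs = 323.5 + 0.5P_b.
Market clearing requires 1308 - 5P_b = 323.5 + 0.5P_b; hence 984.5 = 5.5P_b and P_b = 179.
So P_s = 157 and the quantity traded is Q = 1308 - 5(179) = 413.

P_b = 179, P_s = 157, Q = 413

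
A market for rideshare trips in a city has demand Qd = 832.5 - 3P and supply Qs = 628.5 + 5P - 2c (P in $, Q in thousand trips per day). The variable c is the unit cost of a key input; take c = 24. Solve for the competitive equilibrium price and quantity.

P* = 31.5, Q* = 738

With c = 24, supply is Qs = 580.5 + 5P.
Set Qd = Qs: 832.5 - 3P = 580.5 + 5P, so 252 = 8P and P* = 31.5.
Substitute back: Q* = 832.5 - 3(31.5) = 738.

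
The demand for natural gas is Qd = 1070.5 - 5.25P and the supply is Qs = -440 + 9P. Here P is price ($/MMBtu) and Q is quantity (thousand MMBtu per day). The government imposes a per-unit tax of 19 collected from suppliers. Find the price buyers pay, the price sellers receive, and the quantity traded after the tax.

P_b = 118, P_s = 99, Q = 451

Suppliers keep P_s = P_b - 19 per unit, so supply in terms of the buyer price is Qs = -611 + 9P_b.
Market clearing requires 1070.5 - 5.25P_b = -611 + 9P_b; hence 1681.5 = 14.25P_b and P_b = 118.
Then P_s = 118 - 19 = 99 and Q = 1070.5 - 5.25(118) = 451.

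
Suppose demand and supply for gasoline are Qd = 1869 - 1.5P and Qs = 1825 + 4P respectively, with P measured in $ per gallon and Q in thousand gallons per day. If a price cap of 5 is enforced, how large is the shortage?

At P = 5: Qd = 1861.5 and Qs = 1845.
Shortage = Qd - Qs = 1861.5 - 1845 = 16.5.

Shortage = 16.5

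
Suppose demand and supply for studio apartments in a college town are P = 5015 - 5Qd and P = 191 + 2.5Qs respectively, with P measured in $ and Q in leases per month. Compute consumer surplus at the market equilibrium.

In direct form, Qd = 1003 - 0.2P and Qs = -76.4 + 0.4P.
Set Qd = Qs: 1003 - 0.2P = -76.4 + 0.4P, so 1079.4 = 0.6P and P* = 1799.
From the demand curve, Q* = 1003 - 0.2(1799) = 643.2.
Demand choke price (Qd = 0): P = 1003/0.2 = 5015. Consumer surplus = ½ × (5015 - 1799) × 643.2 = 1034265.6.

Consumer surplus = 1034265.6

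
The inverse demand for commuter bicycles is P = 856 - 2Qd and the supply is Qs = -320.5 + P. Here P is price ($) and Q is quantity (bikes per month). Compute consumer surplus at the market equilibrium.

Inverting to quantity form: Qd = 428 - 0.5P.
Equating demand and supply, 428 - 0.5P = -320.5 + P gives 1.5P = 748.5, so P* = 499.
Substitute back: Q* = 428 - 0.5(499) = 178.5.
Demand choke price (Qd = 0): P = 428/0.5 = 856. Consumer surplus = ½ × (856 - 499) × 178.5 = 31862.25.

Consumer surplus = 31862.25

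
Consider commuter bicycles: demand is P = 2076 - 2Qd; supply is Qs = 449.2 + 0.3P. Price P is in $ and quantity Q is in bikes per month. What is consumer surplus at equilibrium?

Rewriting in direct form: Qd = 1038 - 0.5P.
At equilibrium Qd = Qs, so 1038 - 0.5P = 449.2 + 0.3P; collecting terms, 588.8 = 0.8P and P* = 736.
Substitute back: Q* = 1038 - 0.5(736) = 670.
Demand choke price (Qd = 0): P = 1038/0.5 = 2076. Consumer surplus = ½ × (2076 - 736) × 670 = 448900.

Consumer surplus = 448900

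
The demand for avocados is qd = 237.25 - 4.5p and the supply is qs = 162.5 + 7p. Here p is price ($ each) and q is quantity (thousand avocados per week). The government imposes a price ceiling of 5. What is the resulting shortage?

Shortage = 17.25

Evaluating both curves at the ceiling price 5 gives qd = 214.75, qs = 197.5.
Shortage = qd - qs = 214.75 - 197.5 = 17.25.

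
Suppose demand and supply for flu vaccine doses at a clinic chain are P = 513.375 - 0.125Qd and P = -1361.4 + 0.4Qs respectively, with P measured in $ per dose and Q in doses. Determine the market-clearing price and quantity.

P* = 67, Q* = 3571

Solving each curve for Q: Qd = 4107 - 8P and Qs = 3403.5 + 2.5P.
At equilibrium Qd = Qs, so 4107 - 8P = 3403.5 + 2.5P; collecting terms, 703.5 = 10.5P and P* = 67.
Substitute back: Q* = 4107 - 8(67) = 3571.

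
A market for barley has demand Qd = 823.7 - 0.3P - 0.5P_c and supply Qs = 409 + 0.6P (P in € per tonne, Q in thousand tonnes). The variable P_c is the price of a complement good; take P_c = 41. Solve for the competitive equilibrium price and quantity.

P* = 438, Q* = 671.8

With P_c = 41, demand is Qd = 803.2 - 0.3P.
Set Qd = Qs: 803.2 - 0.3P = 409 + 0.6P, so 394.2 = 0.9P and P* = 438.
Then Q* = 803.2 - 0.3(438) = 671.8.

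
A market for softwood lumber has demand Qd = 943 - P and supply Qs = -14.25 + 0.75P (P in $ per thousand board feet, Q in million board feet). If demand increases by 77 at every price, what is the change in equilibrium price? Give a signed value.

Equating demand and supply, 943 - P = -14.25 + 0.75P gives 1.75P = 957.25, so P* = 547.
Plugging P* into demand: Q* = 943 - 547 = 396.
After the shift, demand is Qd = 1020 - P.
Re-solving, 1.75P = 1034.25 gives P = 591 and Q = 429.
ΔP = 591 - 547 = 44.

ΔP = 44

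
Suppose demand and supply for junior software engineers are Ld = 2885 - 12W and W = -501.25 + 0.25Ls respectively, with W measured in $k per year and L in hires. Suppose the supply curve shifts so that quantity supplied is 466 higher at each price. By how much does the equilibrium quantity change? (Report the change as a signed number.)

ΔL = 349.5

In direct form, Ls = 2005 + 4W.
Equating demand and supply, 2885 - 12W = 2005 + 4W gives 16W = 880, so W* = 55.
Substitute back: L* = 2885 - 12(55) = 2225.
After the shift, supply is Ls = 2471 + 4W.
Re-solving, 16W = 414 gives W = 25.875 and L = 2574.5.
ΔL = 2574.5 - 2225 = 349.5.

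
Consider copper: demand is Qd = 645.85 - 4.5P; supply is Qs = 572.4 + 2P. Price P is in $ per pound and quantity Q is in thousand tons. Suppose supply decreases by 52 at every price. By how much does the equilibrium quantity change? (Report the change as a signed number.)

ΔQ = -36

At equilibrium Qd = Qs, so 645.85 - 4.5P = 572.4 + 2P; collecting terms, 73.45 = 6.5P and P* = 11.3.
Plugging P* into demand: Q* = 645.85 - 4.5(11.3) = 595.
After the shift, supply is Qs = 520.4 + 2P.
The new intersection has 125.45 = 6.5P, i.e. P = 19.3, Q = 559.
ΔQ = 559 - 595 = -36.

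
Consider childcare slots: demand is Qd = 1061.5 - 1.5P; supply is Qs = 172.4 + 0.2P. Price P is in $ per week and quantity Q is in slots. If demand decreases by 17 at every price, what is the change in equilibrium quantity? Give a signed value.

At equilibrium Qd = Qs, so 1061.5 - 1.5P = 172.4 + 0.2P; collecting terms, 889.1 = 1.7P and P* = 523.
From the demand curve, Q* = 1061.5 - 1.5(523) = 277.
After the shift, demand is Qd = 1044.5 - 1.5P.
Re-solving, 1.7P = 872.1 gives P = 513 and Q = 275.
ΔQ = 275 - 277 = -2.

ΔQ = -2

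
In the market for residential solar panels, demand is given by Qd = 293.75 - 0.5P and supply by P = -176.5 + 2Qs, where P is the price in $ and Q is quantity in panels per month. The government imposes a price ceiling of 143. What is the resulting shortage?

Shortage = 62.5

Solving each curve for Q: Qs = 88.25 + 0.5P.
Evaluating both curves at the ceiling price 143 gives Qd = 222.25, Qs = 159.75.
Shortage = Qd - Qs = 222.25 - 159.75 = 62.5.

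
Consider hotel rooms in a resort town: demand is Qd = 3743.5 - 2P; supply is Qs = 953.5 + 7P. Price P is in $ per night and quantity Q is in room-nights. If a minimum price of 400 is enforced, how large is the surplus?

Surplus = 810

At P = 400: Qd = 2943.5 and Qs = 3753.5.
Surplus = Qs - Qd = 3753.5 - 2943.5 = 810.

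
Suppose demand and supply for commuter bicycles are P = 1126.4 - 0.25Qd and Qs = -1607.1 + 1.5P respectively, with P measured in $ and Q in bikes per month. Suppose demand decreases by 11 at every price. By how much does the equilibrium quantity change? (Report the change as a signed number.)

Rewriting in direct form: Qd = 4505.6 - 4P.
The market clears where 4505.6 - 4P = -1607.1 + 1.5P. Rearranging, 5.5P = 6112.7, hence P* = 1111.4.
From the demand curve, Q* = 4505.6 - 4(1111.4) = 60.
After the shift, demand is Qd = 4494.6 - 4P.
New equilibrium: 6101.7 = 5.5P, so P = 1109.4 and Q = 57.
ΔQ = 57 - 60 = -3.

ΔQ = -3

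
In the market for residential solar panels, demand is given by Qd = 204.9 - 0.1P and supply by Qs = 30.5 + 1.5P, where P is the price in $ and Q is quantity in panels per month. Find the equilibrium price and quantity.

At equilibrium Qd = Qs, so 204.9 - 0.1P = 30.5 + 1.5P; collecting terms, 174.4 = 1.6P and P* = 109.
Substitute back: Q* = 204.9 - 0.1(109) = 194.

P* = 109, Q* = 194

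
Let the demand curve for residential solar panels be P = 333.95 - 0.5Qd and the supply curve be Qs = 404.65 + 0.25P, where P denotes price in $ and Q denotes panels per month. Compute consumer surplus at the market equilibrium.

Consumer surplus = 47067.3025

Solving each curve for Q: Qd = 667.9 - 2P.
At equilibrium Qd = Qs, so 667.9 - 2P = 404.65 + 0.25P; collecting terms, 263.25 = 2.25P and P* = 117.
From the demand curve, Q* = 667.9 - 2(117) = 433.9.
Demand choke price (Qd = 0): P = 667.9/2 = 333.95. Consumer surplus = ½ × (333.95 - 117) × 433.9 = 47067.3025.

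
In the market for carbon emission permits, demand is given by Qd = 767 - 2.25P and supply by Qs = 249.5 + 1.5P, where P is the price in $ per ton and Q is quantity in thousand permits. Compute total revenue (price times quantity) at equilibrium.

Total revenue = 62997

Set Qd = Qs: 767 - 2.25P = 249.5 + 1.5P, so 517.5 = 3.75P and P* = 138.
Then Q* = 767 - 2.25(138) = 456.5.
Total revenue = P* × Q* = 138 × 456.5 = 62997.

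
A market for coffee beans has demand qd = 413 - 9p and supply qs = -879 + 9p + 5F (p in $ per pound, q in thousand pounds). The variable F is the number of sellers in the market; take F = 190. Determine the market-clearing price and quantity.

With F = 190, supply is qs = 71 + 9p.
At equilibrium qd = qs, so 413 - 9p = 71 + 9p; collecting terms, 342 = 18p and p* = 19.
Plugging p* into demand: q* = 413 - 9(19) = 242.

p* = 19, q* = 242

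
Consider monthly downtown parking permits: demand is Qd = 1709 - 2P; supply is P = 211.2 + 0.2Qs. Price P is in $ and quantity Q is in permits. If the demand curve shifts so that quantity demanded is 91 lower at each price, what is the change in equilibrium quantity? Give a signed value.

Inverting to quantity form: Qs = -1056 + 5P.
Set Qd = Qs: 1709 - 2P = -1056 + 5P, so 2765 = 7P and P* = 395.
Plugging P* into demand: Q* = 1709 - 2(395) = 919.
After the shift, demand is Qd = 1618 - 2P.
The new intersection has 2674 = 7P, i.e. P = 382, Q = 854.
ΔQ = 854 - 919 = -65.

ΔQ = -65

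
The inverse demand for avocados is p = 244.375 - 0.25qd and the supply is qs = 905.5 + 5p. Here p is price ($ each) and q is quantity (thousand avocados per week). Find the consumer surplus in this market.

Consumer surplus = 111746.28125

Rewriting in direct form: qd = 977.5 - 4p.
At equilibrium qd = qs, so 977.5 - 4p = 905.5 + 5p; collecting terms, 72 = 9p and p* = 8.
From the demand curve, q* = 977.5 - 4(8) = 945.5.
Demand choke price (qd = 0): p = 977.5/4 = 244.375. Consumer surplus = ½ × (244.375 - 8) × 945.5 = 111746.28125.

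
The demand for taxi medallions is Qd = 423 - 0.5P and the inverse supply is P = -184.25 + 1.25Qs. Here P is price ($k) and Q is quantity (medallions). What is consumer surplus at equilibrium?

In direct form, Qs = 147.4 + 0.8P.
Equating demand and supply, 423 - 0.5P = 147.4 + 0.8P gives 1.3P = 275.6, so P* = 212.
Then Q* = 423 - 0.5(212) = 317.
Demand choke price (Qd = 0): P = 423/0.5 = 846. Consumer surplus = ½ × (846 - 212) × 317 = 100489.

Consumer surplus = 100489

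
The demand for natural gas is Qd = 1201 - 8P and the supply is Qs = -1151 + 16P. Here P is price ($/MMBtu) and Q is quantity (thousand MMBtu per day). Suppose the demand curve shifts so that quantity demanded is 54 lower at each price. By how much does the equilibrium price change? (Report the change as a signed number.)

The market clears where 1201 - 8P = -1151 + 16P. Rearranging, 24P = 2352, hence P* = 98.
Substitute back: Q* = 1201 - 8(98) = 417.
After the shift, demand is Qd = 1147 - 8P.
Re-solving, 24P = 2298 gives P = 95.75 and Q = 381.
ΔP = 95.75 - 98 = -2.25.

ΔP = -2.25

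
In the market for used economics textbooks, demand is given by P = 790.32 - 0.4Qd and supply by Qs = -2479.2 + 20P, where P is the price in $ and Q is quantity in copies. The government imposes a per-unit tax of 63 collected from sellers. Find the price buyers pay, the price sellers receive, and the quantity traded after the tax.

P_b = 254, P_s = 191, Q = 1340.8

Solving each curve for Q: Qd = 1975.8 - 2.5P.
The tax drives a wedge P_b - P_s = 63. Substituting P_s = P_b - 63 into supply: Qs = -3739.2 + 20P_b.
Set Qd = Qs: 1975.8 - 2.5P_b = -3739.2 + 20P_b, so 5715 = 22.5P_b and P_b = 254.
Then P_s = 254 - 63 = 191 and Q = 1975.8 - 2.5(254) = 1340.8.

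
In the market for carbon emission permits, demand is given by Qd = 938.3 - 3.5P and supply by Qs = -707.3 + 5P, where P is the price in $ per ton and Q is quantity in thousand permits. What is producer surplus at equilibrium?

Equating demand and supply, 938.3 - 3.5P = -707.3 + 5P gives 8.5P = 1645.6, so P* = 193.6.
From the demand curve, Q* = 938.3 - 3.5(193.6) = 260.7.
Supply choke price (Qs = 0): P = 141.46. Producer surplus = ½ × (193.6 - 141.46) × 260.7 = 6796.449.

Producer surplus = 6796.449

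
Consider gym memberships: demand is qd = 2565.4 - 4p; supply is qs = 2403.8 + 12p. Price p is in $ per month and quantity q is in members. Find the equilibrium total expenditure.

Set qd = qs: 2565.4 - 4p = 2403.8 + 12p, so 161.6 = 16p and p* = 10.1.
From the demand curve, q* = 2565.4 - 4(10.1) = 2525.
Total expenditure = p* × q* = 10.1 × 2525 = 25502.5.

Total expenditure = 25502.5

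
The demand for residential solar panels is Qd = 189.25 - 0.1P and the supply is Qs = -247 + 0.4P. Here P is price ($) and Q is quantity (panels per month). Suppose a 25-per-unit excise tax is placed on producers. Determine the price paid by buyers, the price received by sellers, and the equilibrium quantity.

P_b = 892.5, P_s = 867.5, Q = 100

Producers keep P_s = P_b - 25 per unit, so supply in terms of the buyer price is Qs = -257 + 0.4P_b.
Market clearing requires 189.25 - 0.1P_b = -257 + 0.4P_b; hence 446.25 = 0.5P_b and P_b = 892.5.
So P_s = 867.5 and the quantity traded is Q = 189.25 - 0.1(892.5) = 100.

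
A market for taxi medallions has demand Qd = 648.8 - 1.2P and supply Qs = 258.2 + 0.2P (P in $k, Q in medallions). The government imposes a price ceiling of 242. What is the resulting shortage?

Shortage = 51.8

At P = 242: Qd = 358.4 and Qs = 306.6.
Shortage = Qd - Qs = 358.4 - 306.6 = 51.8.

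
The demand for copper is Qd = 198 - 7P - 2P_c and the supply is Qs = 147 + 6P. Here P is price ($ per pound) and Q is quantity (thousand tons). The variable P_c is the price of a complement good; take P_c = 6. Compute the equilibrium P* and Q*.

With P_c = 6, demand is Qd = 186 - 7P.
The market clears where 186 - 7P = 147 + 6P. Rearranging, 13P = 39, hence P* = 3.
Plugging P* into demand: Q* = 186 - 7(3) = 165.

P* = 3, Q* = 165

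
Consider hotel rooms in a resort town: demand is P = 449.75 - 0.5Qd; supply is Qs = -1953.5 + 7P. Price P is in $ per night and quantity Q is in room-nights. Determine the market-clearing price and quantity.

Rewriting in direct form: Qd = 899.5 - 2P.
Equating demand and supply, 899.5 - 2P = -1953.5 + 7P gives 9P = 2853, so P* = 317.
Substitute back: Q* = 899.5 - 2(317) = 265.5.

P* = 317, Q* = 265.5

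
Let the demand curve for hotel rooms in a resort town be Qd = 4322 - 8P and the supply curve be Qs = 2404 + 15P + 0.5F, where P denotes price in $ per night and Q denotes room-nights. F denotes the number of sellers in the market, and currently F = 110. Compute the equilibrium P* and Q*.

With F = 110, supply is Qs = 2459 + 15P.
At equilibrium Qd = Qs, so 4322 - 8P = 2459 + 15P; collecting terms, 1863 = 23P and P* = 81.
From the demand curve, Q* = 4322 - 8(81) = 3674.

P* = 81, Q* = 3674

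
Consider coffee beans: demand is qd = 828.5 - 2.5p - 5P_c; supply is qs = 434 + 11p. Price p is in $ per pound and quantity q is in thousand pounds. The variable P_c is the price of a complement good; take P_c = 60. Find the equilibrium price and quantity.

With P_c = 60, demand is qd = 528.5 - 2.5p.
At equilibrium qd = qs, so 528.5 - 2.5p = 434 + 11p; collecting terms, 94.5 = 13.5p and p* = 7.
From the demand curve, q* = 528.5 - 2.5(7) = 511.

p* = 7, q* = 511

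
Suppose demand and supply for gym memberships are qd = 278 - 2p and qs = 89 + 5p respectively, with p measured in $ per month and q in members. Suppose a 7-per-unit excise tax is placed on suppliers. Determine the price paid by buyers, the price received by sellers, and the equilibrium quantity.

Suppliers keep p_s = p_b - 7 per unit, so supply in terms of the buyer price is qs = 54 + 5p_b.
Equate demand and the shifted supply: 278 - 2p_b = 54 + 5p_b, giving 7p_b = 224, so p_b = 32.
So p_s = 25 and the quantity traded is q = 278 - 2(32) = 214.

p_b = 32, p_s = 25, q = 214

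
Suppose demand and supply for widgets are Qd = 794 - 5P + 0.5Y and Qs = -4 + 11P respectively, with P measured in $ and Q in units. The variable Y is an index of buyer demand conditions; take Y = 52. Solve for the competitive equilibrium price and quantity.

With Y = 52, demand is Qd = 820 - 5P.
Set Qd = Qs: 820 - 5P = -4 + 11P, so 824 = 16P and P* = 51.5.
Then Q* = 820 - 5(51.5) = 562.5.

P* = 51.5, Q* = 562.5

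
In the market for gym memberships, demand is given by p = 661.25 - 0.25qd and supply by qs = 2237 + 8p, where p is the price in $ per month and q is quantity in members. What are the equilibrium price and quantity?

p* = 34, q* = 2509

Rewriting in direct form: qd = 2645 - 4p.
The market clears where 2645 - 4p = 2237 + 8p. Rearranging, 12p = 408, hence p* = 34.
Then q* = 2645 - 4(34) = 2509.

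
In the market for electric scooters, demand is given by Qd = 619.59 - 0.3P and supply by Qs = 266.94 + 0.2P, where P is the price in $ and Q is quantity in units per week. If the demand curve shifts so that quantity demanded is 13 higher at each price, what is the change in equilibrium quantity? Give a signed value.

ΔQ = 5.2

At equilibrium Qd = Qs, so 619.59 - 0.3P = 266.94 + 0.2P; collecting terms, 352.65 = 0.5P and P* = 705.3.
Substitute back: Q* = 619.59 - 0.3(705.3) = 408.
After the shift, demand is Qd = 632.59 - 0.3P.
New equilibrium: 365.65 = 0.5P, so P = 731.3 and Q = 413.2.
ΔQ = 413.2 - 408 = 5.2.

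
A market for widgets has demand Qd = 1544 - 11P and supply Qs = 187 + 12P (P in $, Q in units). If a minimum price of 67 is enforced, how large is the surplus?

Surplus = 184

With P fixed at 67, quantity demanded is 807 and quantity supplied is 991.
Surplus = Qs - Qd = 991 - 807 = 184.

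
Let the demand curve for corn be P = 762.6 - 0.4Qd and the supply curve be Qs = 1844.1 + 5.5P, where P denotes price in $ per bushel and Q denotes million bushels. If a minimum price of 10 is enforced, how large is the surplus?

Surplus = 17.6

Solving each curve for Q: Qd = 1906.5 - 2.5P.
At P = 10: Qd = 1881.5 and Qs = 1899.1.
Surplus = Qs - Qd = 1899.1 - 1881.5 = 17.6.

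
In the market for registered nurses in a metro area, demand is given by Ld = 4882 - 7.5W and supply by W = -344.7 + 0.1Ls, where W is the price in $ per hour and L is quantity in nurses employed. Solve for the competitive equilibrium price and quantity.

In direct form, Ls = 3447 + 10W.
Equating demand and supply, 4882 - 7.5W = 3447 + 10W gives 17.5W = 1435, so W* = 82.
Then L* = 4882 - 7.5(82) = 4267.

W* = 82, L* = 4267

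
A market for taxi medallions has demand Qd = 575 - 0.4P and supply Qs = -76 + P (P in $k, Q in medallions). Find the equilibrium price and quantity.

P* = 465, Q* = 389

At equilibrium Qd = Qs, so 575 - 0.4P = -76 + P; collecting terms, 651 = 1.4P and P* = 465.
Then Q* = 575 - 0.4(465) = 389.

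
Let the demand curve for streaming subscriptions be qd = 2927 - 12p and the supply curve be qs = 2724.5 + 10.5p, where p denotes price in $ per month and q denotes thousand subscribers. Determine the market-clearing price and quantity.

At equilibrium qd = qs, so 2927 - 12p = 2724.5 + 10.5p; collecting terms, 202.5 = 22.5p and p* = 9.
Substitute back: q* = 2927 - 12(9) = 2819.

p* = 9, q* = 2819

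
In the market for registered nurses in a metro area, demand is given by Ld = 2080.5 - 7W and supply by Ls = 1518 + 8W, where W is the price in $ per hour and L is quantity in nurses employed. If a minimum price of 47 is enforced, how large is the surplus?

Surplus = 142.5

Evaluating both curves at the floor price 47 gives Ld = 1751.5, Ls = 1894.
Surplus = Ls - Ld = 1894 - 1751.5 = 142.5.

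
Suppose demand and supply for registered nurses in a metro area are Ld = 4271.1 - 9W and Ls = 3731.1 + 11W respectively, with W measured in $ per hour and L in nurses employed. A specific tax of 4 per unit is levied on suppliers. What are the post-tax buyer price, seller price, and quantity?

With a tax of 4 on suppliers, they supply based on the net price W_s = W_b - 4, so Ls = 3687.1 + 11W_b.
Set Ld = Ls: 4271.1 - 9W_b = 3687.1 + 11W_b, so 584 = 20W_b and W_b = 29.2.
Then W_s = 29.2 - 4 = 25.2 and L = 4271.1 - 9(29.2) = 4008.3.

W_b = 29.2, W_s = 25.2, L = 4008.3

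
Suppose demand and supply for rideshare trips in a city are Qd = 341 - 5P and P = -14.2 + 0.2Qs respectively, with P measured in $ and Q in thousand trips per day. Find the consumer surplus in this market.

Consumer surplus = 4243.6

In direct form, Qs = 71 + 5P.
Equating demand and supply, 341 - 5P = 71 + 5P gives 10P = 270, so P* = 27.
Substitute back: Q* = 341 - 5(27) = 206.
Demand choke price (Qd = 0): P = 341/5 = 68.2. Consumer surplus = ½ × (68.2 - 27) × 206 = 4243.6.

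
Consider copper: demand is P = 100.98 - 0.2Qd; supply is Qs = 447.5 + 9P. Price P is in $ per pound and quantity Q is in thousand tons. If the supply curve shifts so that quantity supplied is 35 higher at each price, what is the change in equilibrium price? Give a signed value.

ΔP = -2.5

Rewriting in direct form: Qd = 504.9 - 5P.
The market clears where 504.9 - 5P = 447.5 + 9P. Rearranging, 14P = 57.4, hence P* = 4.1.
Substitute back: Q* = 504.9 - 5(4.1) = 484.4.
After the shift, supply is Qs = 482.5 + 9P.
The new intersection has 22.4 = 14P, i.e. P = 1.6, Q = 496.9.
ΔP = 1.6 - 4.1 = -2.5.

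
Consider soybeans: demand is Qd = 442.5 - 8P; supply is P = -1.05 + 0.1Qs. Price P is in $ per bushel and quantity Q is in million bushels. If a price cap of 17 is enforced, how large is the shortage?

Shortage = 126

Rewriting in direct form: Qs = 10.5 + 10P.
With P fixed at 17, quantity demanded is 306.5 and quantity supplied is 180.5.
Shortage = Qd - Qs = 306.5 - 180.5 = 126.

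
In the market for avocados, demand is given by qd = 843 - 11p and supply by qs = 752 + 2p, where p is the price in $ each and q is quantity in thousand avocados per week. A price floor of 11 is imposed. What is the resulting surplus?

Surplus = 52

Evaluating both curves at the floor price 11 gives qd = 722, qs = 774.
Surplus = qs - qd = 774 - 722 = 52.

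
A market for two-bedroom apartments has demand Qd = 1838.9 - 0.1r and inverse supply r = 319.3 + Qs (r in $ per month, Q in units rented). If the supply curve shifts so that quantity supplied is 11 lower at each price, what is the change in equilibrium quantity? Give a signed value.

Inverting to quantity form: Qs = -319.3 + r.
Set Qd = Qs: 1838.9 - 0.1r = -319.3 + r, so 2158.2 = 1.1r and r* = 1962.
From the demand curve, Q* = 1838.9 - 0.1(1962) = 1642.7.
After the shift, supply is Qs = -330.3 + r.
Re-solving, 1.1r = 2169.2 gives r = 1972 and Q = 1641.7.
ΔQ = 1641.7 - 1642.7 = -1.

ΔQ = -1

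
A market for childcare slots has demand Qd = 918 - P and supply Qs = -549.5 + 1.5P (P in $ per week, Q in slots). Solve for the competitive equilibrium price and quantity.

Set Qd = Qs: 918 - P = -549.5 + 1.5P, so 1467.5 = 2.5P and P* = 587.
Substitute back: Q* = 918 - 587 = 331.

P* = 587, Q* = 331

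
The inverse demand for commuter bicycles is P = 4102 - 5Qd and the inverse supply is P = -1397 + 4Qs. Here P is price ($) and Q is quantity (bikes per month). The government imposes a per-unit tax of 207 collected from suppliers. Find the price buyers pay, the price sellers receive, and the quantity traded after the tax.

In direct form, Qd = 820.4 - 0.2P and Qs = 349.25 + 0.25P.
Suppliers keep P_s = P_b - 207 per unit, so supply in terms of the buyer price is Qs = 297.5 + 0.25P_b.
Set Qd = Qs: 820.4 - 0.2P_b = 297.5 + 0.25P_b, so 522.9 = 0.45P_b and P_b = 1162.
Then P_s = 1162 - 207 = 955 and Q = 820.4 - 0.2(1162) = 588.

P_b = 1162, P_s = 955, Q = 588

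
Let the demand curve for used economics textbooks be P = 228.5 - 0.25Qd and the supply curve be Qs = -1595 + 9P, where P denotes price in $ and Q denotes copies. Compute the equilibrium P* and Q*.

P* = 193, Q* = 142

Solving each curve for Q: Qd = 914 - 4P.
The market clears where 914 - 4P = -1595 + 9P. Rearranging, 13P = 2509, hence P* = 193.
From the demand curve, Q* = 914 - 4(193) = 142.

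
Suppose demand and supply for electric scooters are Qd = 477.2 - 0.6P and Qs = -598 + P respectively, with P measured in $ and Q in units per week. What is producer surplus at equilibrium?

Producer surplus = 2738

Set Qd = Qs: 477.2 - 0.6P = -598 + P, so 1075.2 = 1.6P and P* = 672.
Substitute back: Q* = 477.2 - 0.6(672) = 74.
Supply choke price (Qs = 0): P = 598. Producer surplus = ½ × (672 - 598) × 74 = 2738.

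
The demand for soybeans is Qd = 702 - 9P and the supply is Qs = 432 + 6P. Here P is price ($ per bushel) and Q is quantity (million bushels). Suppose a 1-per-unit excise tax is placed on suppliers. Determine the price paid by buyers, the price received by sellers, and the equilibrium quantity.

The tax drives a wedge P_b - P_s = 1. Substituting P_s = P_b - 1 into supply: Qs = 426 + 6P_b.
Market clearing requires 702 - 9P_b = 426 + 6P_b; hence 276 = 15P_b and P_b = 18.4.
So P_s = 17.4 and the quantity traded is Q = 702 - 9(18.4) = 536.4.

P_b = 18.4, P_s = 17.4, Q = 536.4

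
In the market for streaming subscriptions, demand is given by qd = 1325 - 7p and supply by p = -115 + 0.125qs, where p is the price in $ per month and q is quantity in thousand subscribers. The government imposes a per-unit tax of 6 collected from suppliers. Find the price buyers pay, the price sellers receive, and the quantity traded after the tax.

Solving each curve for q: qs = 920 + 8p.
The tax drives a wedge p_b - p_s = 6. Substituting p_s = p_b - 6 into supply: qs = 872 + 8p_b.
Market clearing requires 1325 - 7p_b = 872 + 8p_b; hence 453 = 15p_b and p_b = 30.2.
Then p_s = 30.2 - 6 = 24.2 and q = 1325 - 7(30.2) = 1113.6.

p_b = 30.2, p_s = 24.2, q = 1113.6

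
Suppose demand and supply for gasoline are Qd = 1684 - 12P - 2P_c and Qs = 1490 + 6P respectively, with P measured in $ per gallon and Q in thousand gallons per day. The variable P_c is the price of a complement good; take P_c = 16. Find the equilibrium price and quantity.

With P_c = 16, demand is Qd = 1652 - 12P.
Equating demand and supply, 1652 - 12P = 1490 + 6P gives 18P = 162, so P* = 9.
Substitute back: Q* = 1652 - 12(9) = 1544.

P* = 9, Q* = 1544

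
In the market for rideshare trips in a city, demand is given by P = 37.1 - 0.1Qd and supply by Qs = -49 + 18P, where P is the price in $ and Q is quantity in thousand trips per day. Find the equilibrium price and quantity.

P* = 15, Q* = 221

Inverting to quantity form: Qd = 371 - 10P.
The market clears where 371 - 10P = -49 + 18P. Rearranging, 28P = 420, hence P* = 15.
Substitute back: Q* = 371 - 10(15) = 221.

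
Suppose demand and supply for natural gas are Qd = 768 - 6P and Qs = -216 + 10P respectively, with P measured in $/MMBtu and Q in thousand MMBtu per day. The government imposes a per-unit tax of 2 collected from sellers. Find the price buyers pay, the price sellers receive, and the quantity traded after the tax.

Sellers keep P_s = P_b - 2 per unit, so supply in terms of the buyer price is Qs = -236 + 10P_b.
Equate demand and the shifted supply: 768 - 6P_b = -236 + 10P_b, giving 16P_b = 1004, so P_b = 62.75.
So P_s = 60.75 and the quantity traded is Q = 768 - 6(62.75) = 391.5.

P_b = 62.75, P_s = 60.75, Q = 391.5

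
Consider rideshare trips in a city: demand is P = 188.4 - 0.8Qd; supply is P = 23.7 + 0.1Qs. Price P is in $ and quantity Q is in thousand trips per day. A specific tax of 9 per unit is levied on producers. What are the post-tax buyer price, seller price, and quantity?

In direct form, Qd = 235.5 - 1.25P and Qs = -237 + 10P.
Producers keep P_s = P_b - 9 per unit, so supply in terms of the buyer price is Qs = -327 + 10P_b.
Equate demand and the shifted supply: 235.5 - 1.25P_b = -327 + 10P_b, giving 11.25P_b = 562.5, so P_b = 50.
Then P_s = 50 - 9 = 41 and Q = 235.5 - 1.25(50) = 173.

P_b = 50, P_s = 41, Q = 173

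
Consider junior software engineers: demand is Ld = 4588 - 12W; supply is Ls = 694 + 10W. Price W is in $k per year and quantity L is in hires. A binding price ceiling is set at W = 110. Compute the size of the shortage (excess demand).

At W = 110: Ld = 3268 and Ls = 1794.
Shortage = Ld - Ls = 3268 - 1794 = 1474.

Shortage = 1474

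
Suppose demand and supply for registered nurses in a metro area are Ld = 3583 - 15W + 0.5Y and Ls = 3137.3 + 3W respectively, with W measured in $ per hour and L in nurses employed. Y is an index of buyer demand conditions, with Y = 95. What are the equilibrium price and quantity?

With Y = 95, demand is Ld = 3630.5 - 15W.
Equating demand and supply, 3630.5 - 15W = 3137.3 + 3W gives 18W = 493.2, so W* = 27.4.
Then L* = 3630.5 - 15(27.4) = 3219.5.

W* = 27.4, L* = 3219.5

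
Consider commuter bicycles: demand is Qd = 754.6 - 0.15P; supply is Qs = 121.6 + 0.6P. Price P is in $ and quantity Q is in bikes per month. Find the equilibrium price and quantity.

At equilibrium Qd = Qs, so 754.6 - 0.15P = 121.6 + 0.6P; collecting terms, 633 = 0.75P and P* = 844.
Substitute back: Q* = 754.6 - 0.15(844) = 628.

P* = 844, Q* = 628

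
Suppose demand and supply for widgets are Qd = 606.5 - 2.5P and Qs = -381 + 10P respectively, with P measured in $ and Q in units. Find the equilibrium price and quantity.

At equilibrium Qd = Qs, so 606.5 - 2.5P = -381 + 10P; collecting terms, 987.5 = 12.5P and P* = 79.
Then Q* = 606.5 - 2.5(79) = 409.

P* = 79, Q* = 409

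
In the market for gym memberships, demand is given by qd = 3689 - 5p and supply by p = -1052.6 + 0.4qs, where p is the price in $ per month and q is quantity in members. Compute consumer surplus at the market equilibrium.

Solving each curve for q: qs = 2631.5 + 2.5p.
Equating demand and supply, 3689 - 5p = 2631.5 + 2.5p gives 7.5p = 1057.5, so p* = 141.
From the demand curve, q* = 3689 - 5(141) = 2984.
Demand choke price (qd = 0): p = 3689/5 = 737.8. Consumer surplus = ½ × (737.8 - 141) × 2984 = 890425.6.

Consumer surplus = 890425.6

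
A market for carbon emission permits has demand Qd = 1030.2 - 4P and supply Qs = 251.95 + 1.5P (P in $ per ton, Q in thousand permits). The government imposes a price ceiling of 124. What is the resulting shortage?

With P fixed at 124, quantity demanded is 534.2 and quantity supplied is 437.95.
Shortage = Qd - Qs = 534.2 - 437.95 = 96.25.

Shortage = 96.25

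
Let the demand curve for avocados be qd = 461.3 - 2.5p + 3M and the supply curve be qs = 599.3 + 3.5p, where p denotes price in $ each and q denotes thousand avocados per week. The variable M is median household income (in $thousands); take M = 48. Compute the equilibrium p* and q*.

p* = 1, q* = 602.8

With M = 48, demand is qd = 605.3 - 2.5p.
Set qd = qs: 605.3 - 2.5p = 599.3 + 3.5p, so 6 = 6p and p* = 1.
Then q* = 605.3 - 2.5(1) = 602.8.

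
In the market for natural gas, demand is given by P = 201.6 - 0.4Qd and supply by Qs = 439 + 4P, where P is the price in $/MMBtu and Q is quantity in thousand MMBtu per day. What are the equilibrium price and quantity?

Solving each curve for Q: Qd = 504 - 2.5P.
At equilibrium Qd = Qs, so 504 - 2.5P = 439 + 4P; collecting terms, 65 = 6.5P and P* = 10.
Substitute back: Q* = 504 - 2.5(10) = 479.

P* = 10, Q* = 479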